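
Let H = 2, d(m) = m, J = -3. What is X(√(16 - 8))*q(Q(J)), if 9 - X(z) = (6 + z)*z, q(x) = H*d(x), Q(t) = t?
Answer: -6 + 72*√2 ≈ 95.823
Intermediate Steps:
q(x) = 2*x
X(z) = 9 - z*(6 + z) (X(z) = 9 - (6 + z)*z = 9 - z*(6 + z))
X(√(16 - 8))*q(Q(J)) = (9 - (√(16 - 8))² - 6*√(16 - 8))*(2*(-3)) = (9 - (√8)² - 12*√2)*(-6) = (9 - (2*√2)² - 12*√2)*(-6) = (9 - 1*8 - 12*√2)*(-6) = (9 - 8 - 12*√2)*(-6) = (1 - 12*√2)*(-6) = -6 + 72*√2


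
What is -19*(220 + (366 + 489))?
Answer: -20425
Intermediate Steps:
-19*(220 + (366 + 489)) = -19*(220 + 855) = -19*1075 = -20425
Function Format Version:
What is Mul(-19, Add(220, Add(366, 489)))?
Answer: -20425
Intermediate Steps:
Mul(-19, Add(220, Add(366, 489))) = Mul(-19, Add(220, 855)) = Mul(-19, 1075) = -20425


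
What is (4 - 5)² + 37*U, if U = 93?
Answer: 3442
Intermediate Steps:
(4 - 5)² + 37*U = (4 - 5)² + 37*93 = (-1)² + 3441 = 1 + 3441 = 3442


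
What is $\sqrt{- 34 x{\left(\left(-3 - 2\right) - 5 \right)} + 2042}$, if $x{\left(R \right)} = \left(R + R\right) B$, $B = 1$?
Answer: $\sqrt{2722} \approx 52.173$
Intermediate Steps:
$x{\left(R \right)} = 2 R$ ($x{\left(R \right)} = \left(R + R\right) 1 = 2 R 1 = 2 R$)
$\sqrt{- 34 x{\left(\left(-3 - 2\right) - 5 \right)} + 2042} = \sqrt{- 34 \cdot 2 \left(\left(-3 - 2\right) - 5\right) + 2042} = \sqrt{- 34 \cdot 2 \left(-5 - 5\right) + 2042} = \sqrt{- 34 \cdot 2 \left(-10\right) + 2042} = \sqrt{\left(-34\right) \left(-20\right) + 2042} = \sqrt{680 + 2042} = \sqrt{2722}$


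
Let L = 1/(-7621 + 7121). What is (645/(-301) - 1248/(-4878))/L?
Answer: 5369500/5691 ≈ 943.51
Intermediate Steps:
L = -1/500 (L = 1/(-500) = -1/500 ≈ -0.0020000)
(645/(-301) - 1248/(-4878))/L = (645/(-301) - 1248/(-4878))/(-1/500) = (645*(-1/301) - 1248*(-1/4878))*(-500) = (-15/7 + 208/813)*(-500) = -10739/5691*(-500) = 5369500/5691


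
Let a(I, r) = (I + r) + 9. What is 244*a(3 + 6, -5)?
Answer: 3172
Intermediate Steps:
a(I, r) = 9 + I + r
244*a(3 + 6, -5) = 244*(9 + (3 + 6) - 5) = 244*(9 + 9 - 5) = 244*13 = 3172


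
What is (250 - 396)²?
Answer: 21316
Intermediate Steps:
(250 - 396)² = (-146)² = 21316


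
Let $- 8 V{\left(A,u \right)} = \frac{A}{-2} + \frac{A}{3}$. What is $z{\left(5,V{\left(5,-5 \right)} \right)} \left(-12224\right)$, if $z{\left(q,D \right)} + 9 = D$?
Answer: $\frac{326228}{3} \approx 1.0874 \cdot 10^{5}$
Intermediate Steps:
$V{\left(A,u \right)} = \frac{A}{48}$ ($V{\left(A,u \right)} = - \frac{\frac{A}{-2} + \frac{A}{3}}{8} = - \frac{A \left(- \frac{1}{2}\right) + A \frac{1}{3}}{8} = - \frac{- \frac{A}{2} + \frac{A}{3}}{8} = - \frac{\left(- \frac{1}{6}\right) A}{8} = \frac{A}{48}$)
$z{\left(q,D \right)} = -9 + D$
$z{\left(5,V{\left(5,-5 \right)} \right)} \left(-12224\right) = \left(-9 + \frac{1}{48} \cdot 5\right) \left(-12224\right) = \left(-9 + \frac{5}{48}\right) \left(-12224\right) = \left(- \frac{427}{48}\right) \left(-12224\right) = \frac{326228}{3}$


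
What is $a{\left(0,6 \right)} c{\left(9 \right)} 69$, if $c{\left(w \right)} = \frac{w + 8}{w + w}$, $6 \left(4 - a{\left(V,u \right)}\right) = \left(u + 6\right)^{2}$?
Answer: $- \frac{3910}{3} \approx -1303.3$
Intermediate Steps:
$a{\left(V,u \right)} = 4 - \frac{\left(6 + u\right)^{2}}{6}$ ($a{\left(V,u \right)} = 4 - \frac{\left(u + 6\right)^{2}}{6} = 4 - \frac{\left(6 + u\right)^{2}}{6}$)
$c{\left(w \right)} = \frac{8 + w}{2 w}$
$a{\left(0,6 \right)} c{\left(9 \right)} 69 = \left(4 - \frac{\left(6 + 6\right)^{2}}{6}\right) \frac{8 + 9}{2 \cdot 9} \cdot 69 = \left(4 - \frac{12^{2}}{6}\right) \frac{1}{2} \cdot \frac{1}{9} \cdot 17 \cdot 69 = \left(4 - 24\right) \frac{17}{18} \cdot 69 = \left(-20\right) \frac{17}{18} \cdot 69 = \left(- \frac{170}{9}\right) 69 = - \frac{3910}{3}$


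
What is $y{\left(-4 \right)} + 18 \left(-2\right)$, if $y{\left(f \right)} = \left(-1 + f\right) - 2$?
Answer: $-43$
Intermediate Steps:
$y{\left(f \right)} = -3 + f$
$y{\left(-4 \right)} + 18 \left(-2\right) = \left(-3 - 4\right) + 18 \left(-2\right) = -7 - 36 = -43$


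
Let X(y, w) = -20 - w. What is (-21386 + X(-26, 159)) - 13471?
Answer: -35036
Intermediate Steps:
(-21386 + X(-26, 159)) - 13471 = (-21386 + (-20 - 1*159)) - 13471 = (-21386 + (-20 - 159)) - 13471 = (-21386 - 179) - 13471 = -21565 - 13471 = -35036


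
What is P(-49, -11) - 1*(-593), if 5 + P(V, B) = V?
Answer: 539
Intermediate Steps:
P(V, B) = -5 + V
P(-49, -11) - 1*(-593) = (-5 - 49) - 1*(-593) = -54 + 593 = 539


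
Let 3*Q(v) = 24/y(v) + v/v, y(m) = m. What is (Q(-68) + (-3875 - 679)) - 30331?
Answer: -1779124/51 ≈ -34885.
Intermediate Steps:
Q(v) = 1/3 + 8/v (Q(v) = (24/v + v/v)/3 = (24/v + 1)/3 = (1 + 24/v)/3 = 1/3 + 8/v)
(Q(-68) + (-3875 - 679)) - 30331 = ((1/3)*(24 - 68)/(-68) + (-3875 - 679)) - 30331 = ((1/3)*(-1/68)*(-44) - 4554) - 30331 = (11/51 - 4554) - 30331 = -232243/51 - 30331 = -1779124/51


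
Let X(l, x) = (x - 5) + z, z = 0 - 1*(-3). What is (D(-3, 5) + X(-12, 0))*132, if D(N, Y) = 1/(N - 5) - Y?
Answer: -1881/2 ≈ -940.50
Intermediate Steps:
z = 3 (z = 0 + 3 = 3)
X(l, x) = -2 + x (X(l, x) = (x - 5) + 3 = (-5 + x) + 3 = -2 + x)
D(N, Y) = 1/(-5 + N) - Y
(D(-3, 5) + X(-12, 0))*132 = ((1 + 5*5 - 1*(-3)*5)/(-5 - 3) + (-2 + 0))*132 = ((1 + 25 + 15)/(-8) - 2)*132 = (-1/8*41 - 2)*132 = (-41/8 - 2)*132 = -57/8*132 = -1881/2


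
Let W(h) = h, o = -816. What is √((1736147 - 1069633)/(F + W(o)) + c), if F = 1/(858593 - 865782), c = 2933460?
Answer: √4036794588316596746/1173245 ≈ 1712.5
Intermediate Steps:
F = -1/7189 (F = 1/(-7189) = -1/7189 ≈ -0.00013910)
√((1736147 - 1069633)/(F + W(o)) + c) = √((1736147 - 1069633)/(-1/7189 - 816) + 2933460) = √(666514/(-5866225/7189) + 2933460) = √(666514*(-7189/5866225) + 2933460) = √(-4791569146/5866225 + 2933460) = √(17203544819354/5866225) = √4036794588316596746/1173245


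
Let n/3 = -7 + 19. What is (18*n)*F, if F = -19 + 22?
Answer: 1944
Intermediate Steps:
F = 3
n = 36 (n = 3*(-7 + 19) = 3*12 = 36)
(18*n)*F = (18*36)*3 = 648*3 = 1944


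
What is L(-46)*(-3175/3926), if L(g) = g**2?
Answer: -3359150/1963 ≈ -1711.2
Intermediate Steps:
L(-46)*(-3175/3926) = (-46)**2*(-3175/3926) = 2116*(-3175*1/3926) = 2116*(-3175/3926) = -3359150/1963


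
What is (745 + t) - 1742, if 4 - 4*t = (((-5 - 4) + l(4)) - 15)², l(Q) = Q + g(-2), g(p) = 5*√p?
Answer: -2167/2 + 50*I*√2 ≈ -1083.5 + 70.711*I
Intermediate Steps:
l(Q) = Q + 5*I*√2 (l(Q) = Q + 5*√(-2) = Q + 5*(I*√2) = Q + 5*I*√2)
t = 1 - (-20 + 5*I*√2)²/4 (t = 1 - (((-5 - 4) + (4 + 5*I*√2)) - 15)²/4 = 1 - ((-9 + (4 + 5*I*√2)) - 15)²/4 = 1 - ((-5 + 5*I*√2) - 15)²/4 = 1 - (-20 + 5*I*√2)²/4 ≈ -86.5 + 70.711*I)
(745 + t) - 1742 = (745 + (-173/2 + 50*I*√2)) - 1742 = (1317/2 + 50*I*√2) - 1742 = -2167/2 + 50*I*√2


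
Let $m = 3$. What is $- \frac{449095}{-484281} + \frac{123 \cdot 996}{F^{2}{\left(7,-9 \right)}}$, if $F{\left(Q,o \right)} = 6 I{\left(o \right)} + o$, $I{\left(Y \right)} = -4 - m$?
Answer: $\frac{6721821427}{139957209} \approx 48.028$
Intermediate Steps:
$I{\left(Y \right)} = -7$ ($I{\left(Y \right)} = -4 - 3 = -7$)
$F{\left(Q,o \right)} = -42 + o$ ($F{\left(Q,o \right)} = 6 \left(-7\right) + o = -42 + o$)
$- \frac{449095}{-484281} + \frac{123 \cdot 996}{F^{2}{\left(7,-9 \right)}} = - \frac{449095}{-484281} + \frac{123 \cdot 996}{\left(-42 - 9\right)^{2}} = \left(-449095\right) \left(- \frac{1}{484281}\right) + \frac{122508}{\left(-51\right)^{2}} = \frac{449095}{484281} + \frac{122508}{2601} = \frac{449095}{484281} + 122508 \cdot \frac{1}{2601} = \frac{449095}{484281} + \frac{13612}{289} = \frac{6721821427}{139957209}$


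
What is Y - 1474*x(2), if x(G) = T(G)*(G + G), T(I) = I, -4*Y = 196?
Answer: -11841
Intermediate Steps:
Y = -49 (Y = -¼*196 = -49)
x(G) = 2*G² (x(G) = G*(G + G) = G*(2*G) = 2*G²)
Y - 1474*x(2) = -49 - 2948*2² = -49 - 2948*4 = -49 - 1474*8 = -49 - 11792 = -11841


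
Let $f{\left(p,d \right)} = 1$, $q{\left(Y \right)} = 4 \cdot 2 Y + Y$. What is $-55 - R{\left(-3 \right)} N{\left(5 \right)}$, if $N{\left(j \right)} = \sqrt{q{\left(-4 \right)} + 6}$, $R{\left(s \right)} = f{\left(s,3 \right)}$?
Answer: $-55 - i \sqrt{30} \approx -55.0 - 5.4772 i$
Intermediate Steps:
$q{\left(Y \right)} = 9 Y$ ($q{\left(Y \right)} = 8 Y + Y = 9 Y$)
$R{\left(s \right)} = 1$
$N{\left(j \right)} = i \sqrt{30}$ ($N{\left(j \right)} = \sqrt{9 \left(-4\right) + 6} = \sqrt{-36 + 6} = \sqrt{-30} = i \sqrt{30}$)
$-55 - R{\left(-3 \right)} N{\left(5 \right)} = -55 - 1 i \sqrt{30} = -55 - i \sqrt{30}$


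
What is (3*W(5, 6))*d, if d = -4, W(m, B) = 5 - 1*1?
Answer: -48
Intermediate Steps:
W(m, B) = 4 (W(m, B) = 5 - 1 = 4)
(3*W(5, 6))*d = (3*4)*(-4) = 12*(-4) = -48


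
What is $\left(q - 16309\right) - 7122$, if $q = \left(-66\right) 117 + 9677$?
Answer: $-21476$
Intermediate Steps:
$q = 1955$ ($q = -7722 + 9677 = 1955$)
$\left(q - 16309\right) - 7122 = \left(1955 - 16309\right) - 7122 = -14354 - 7122 = -21476$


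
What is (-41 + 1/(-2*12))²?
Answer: 970225/576 ≈ 1684.4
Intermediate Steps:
(-41 + 1/(-2*12))² = (-41 + 1/(-24))² = (-41 - 1/24)² = (-985/24)² = 970225/576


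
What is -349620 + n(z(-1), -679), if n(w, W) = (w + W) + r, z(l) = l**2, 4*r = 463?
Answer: -1400729/4 ≈ -3.5018e+5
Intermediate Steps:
r = 463/4 (r = (1/4)*463 = 463/4 ≈ 115.75)
n(w, W) = 463/4 + W + w (n(w, W) = (w + W) + 463/4 = (W + w) + 463/4 = 463/4 + W + w)
-349620 + n(z(-1), -679) = -349620 + (463/4 - 679 + (-1)**2) = -349620 + (463/4 - 679 + 1) = -349620 - 2249/4 = -1400729/4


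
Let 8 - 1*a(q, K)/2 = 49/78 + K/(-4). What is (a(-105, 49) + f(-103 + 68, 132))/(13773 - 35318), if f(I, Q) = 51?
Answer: -7039/1680510 ≈ -0.0041886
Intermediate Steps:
a(q, K) = 575/39 + K/2 (a(q, K) = 16 - 2*(49/78 + K/(-4)) = 16 - 2*(49*(1/78) + K*(-1/4)) = 16 - 2*(49/78 - K/4) = 16 + (-49/39 + K/2) = 575/39 + K/2)
(a(-105, 49) + f(-103 + 68, 132))/(13773 - 35318) = ((575/39 + (1/2)*49) + 51)/(13773 - 35318) = ((575/39 + 49/2) + 51)/(-21545) = (3061/78 + 51)*(-1/21545) = (7039/78)*(-1/21545) = -7039/1680510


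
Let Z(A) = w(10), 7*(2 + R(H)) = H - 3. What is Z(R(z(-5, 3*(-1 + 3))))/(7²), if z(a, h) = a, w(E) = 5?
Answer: 5/49 ≈ 0.10204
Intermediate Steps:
R(H) = -17/7 + H/7 (R(H) = -2 + (H - 3)/7 = -2 + (-3 + H)/7 = -2 + (-3/7 + H/7) = -17/7 + H/7)
Z(A) = 5
Z(R(z(-5, 3*(-1 + 3))))/(7²) = 5/(7²) = 5/49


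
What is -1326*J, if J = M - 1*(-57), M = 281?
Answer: -448188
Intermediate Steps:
J = 338 (J = 281 - 1*(-57) = 281 + 57 = 338)
-1326*J = -1326*338 = -448188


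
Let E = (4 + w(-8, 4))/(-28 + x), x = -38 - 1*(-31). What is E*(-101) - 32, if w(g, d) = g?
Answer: -1524/35 ≈ -43.543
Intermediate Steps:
x = -7 (x = -38 + 31 = -7)
E = 4/35 (E = (4 - 8)/(-28 - 7) = -4/(-35) = -4*(-1/35) = 4/35 ≈ 0.11429)
E*(-101) - 32 = (4/35)*(-101) - 32 = -404/35 - 32 = -1524/35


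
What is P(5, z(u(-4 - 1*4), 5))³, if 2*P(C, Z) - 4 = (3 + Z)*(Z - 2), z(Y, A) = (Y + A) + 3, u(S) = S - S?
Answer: 42875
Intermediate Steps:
u(S) = 0
z(Y, A) = 3 + A + Y (z(Y, A) = (A + Y) + 3 = 3 + A + Y)
P(C, Z) = 2 + (-2 + Z)*(3 + Z)/2 (P(C, Z) = 2 + ((3 + Z)*(Z - 2))/2 = 2 + ((3 + Z)*(-2 + Z))/2 = 2 + ((-2 + Z)*(3 + Z))/2 = 2 + (-2 + Z)*(3 + Z)/2)
P(5, z(u(-4 - 1*4), 5))³ = (-1 + (3 + 5 + 0)/2 + (3 + 5 + 0)²/2)³ = (-1 + (½)*8 + (½)*8²)³ = (-1 + 4 + (½)*64)³ = (-1 + 4 + 32)³ = 35³ = 42875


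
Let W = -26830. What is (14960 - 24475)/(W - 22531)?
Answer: 9515/49361 ≈ 0.19276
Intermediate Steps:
(14960 - 24475)/(W - 22531) = (14960 - 24475)/(-26830 - 22531) = -9515/(-49361) = -9515*(-1/49361) = 9515/49361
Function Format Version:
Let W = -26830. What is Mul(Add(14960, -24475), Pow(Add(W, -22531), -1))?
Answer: Rational(9515, 49361) ≈ 0.19276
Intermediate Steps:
Mul(Add(14960, -24475), Pow(Add(W, -22531), -1)) = Mul(Add(14960, -24475), Pow(Add(-26830, -22531), -1)) = Mul(-9515, Pow(-49361, -1)) = Mul(-9515, Rational(-1, 49361)) = Rational(9515, 49361)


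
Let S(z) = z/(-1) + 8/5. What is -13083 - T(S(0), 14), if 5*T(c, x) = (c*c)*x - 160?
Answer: -1632271/125 ≈ -13058.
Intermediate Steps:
S(z) = 8/5 - z (S(z) = z*(-1) + 8*(⅕) = -z + 8/5 = 8/5 - z)
T(c, x) = -32 + x*c²/5 (T(c, x) = ((c*c)*x - 160)/5 = (c²*x - 160)/5 = (x*c² - 160)/5 = (-160 + x*c²)/5 = -32 + x*c²/5)
-13083 - T(S(0), 14) = -13083 - (-32 + (⅕)*14*(8/5 - 1*0)²) = -13083 - (-32 + (⅕)*14*(8/5 + 0)²) = -13083 - (-32 + (⅕)*14*(8/5)²) = -13083 - (-32 + (⅕)*14*(64/25)) = -13083 - (-32 + 896/125) = -13083 - 1*(-3104/125) = -13083 + 3104/125 = -1632271/125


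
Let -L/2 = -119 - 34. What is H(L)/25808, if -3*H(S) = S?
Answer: -51/12904 ≈ -0.0039523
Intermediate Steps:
L = 306 (L = -2*(-119 - 34) = -2*(-153) = 306)
H(S) = -S/3
H(L)/25808 = -⅓*306/25808 = -102*1/25808 = -51/12904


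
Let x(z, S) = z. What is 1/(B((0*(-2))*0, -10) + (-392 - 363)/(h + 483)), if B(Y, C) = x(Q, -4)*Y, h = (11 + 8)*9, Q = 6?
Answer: -654/755 ≈ -0.86623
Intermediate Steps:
h = 171 (h = 19*9 = 171)
B(Y, C) = 6*Y
1/(B((0*(-2))*0, -10) + (-392 - 363)/(h + 483)) = 1/(6*((0*(-2))*0) + (-392 - 363)/(171 + 483)) = 1/(6*(0*0) - 755/654) = 1/(6*0 - 755*1/654) = 1/(0 - 755/654) = 1/(-755/654) = -654/755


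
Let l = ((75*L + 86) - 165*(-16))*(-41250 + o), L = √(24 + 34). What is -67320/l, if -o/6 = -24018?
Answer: -527340/2099966071 + 420750*√58/60899016059 ≈ -0.00019850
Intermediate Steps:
o = 144108 (o = -6*(-24018) = 144108)
L = √58 ≈ 7.6158
l = 280390908 + 7714350*√58 (l = ((75*√58 + 86) - 165*(-16))*(-41250 + 144108) = ((86 + 75*√58) + 2640)*102858 = (2726 + 75*√58)*102858 = 280390908 + 7714350*√58 ≈ 3.3914e+8)
-67320/l = -67320/(280390908 + 7714350*√58)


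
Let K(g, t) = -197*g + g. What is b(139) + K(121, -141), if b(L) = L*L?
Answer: -4395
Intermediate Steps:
b(L) = L²
K(g, t) = -196*g
b(139) + K(121, -141) = 139² - 196*121 = 19321 - 23716 = -4395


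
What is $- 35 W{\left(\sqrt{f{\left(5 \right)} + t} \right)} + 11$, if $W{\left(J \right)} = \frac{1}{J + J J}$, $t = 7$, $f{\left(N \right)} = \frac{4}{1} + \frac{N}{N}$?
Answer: $\frac{86}{11} + \frac{35 \sqrt{3}}{66} \approx 8.7367$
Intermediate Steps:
$f{\left(N \right)} = 5$ ($f{\left(N \right)} = 4 \cdot 1 + 1 = 4 + 1 = 5$)
$W{\left(J \right)} = \frac{1}{J + J^{2}}$
$- 35 W{\left(\sqrt{f{\left(5 \right)} + t} \right)} + 11 = - 35 \frac{1}{\sqrt{5 + 7} \left(1 + \sqrt{5 + 7}\right)} + 11 = - 35 \frac{1}{\sqrt{12} \left(1 + \sqrt{12}\right)} + 11 = - 35 \frac{1}{2 \sqrt{3} \left(1 + 2 \sqrt{3}\right)} + 11 = - 35 \frac{\frac{1}{6} \sqrt{3}}{1 + 2 \sqrt{3}} + 11 = - 35 \frac{\sqrt{3}}{6 \left(1 + 2 \sqrt{3}\right)} + 11 = - \frac{35 \sqrt{3}}{6 \left(1 + 2 \sqrt{3}\right)} + 11 = 11 - \frac{35 \sqrt{3}}{6 \left(1 + 2 \sqrt{3}\right)}$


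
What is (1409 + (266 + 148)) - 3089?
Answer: -1266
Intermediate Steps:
(1409 + (266 + 148)) - 3089 = (1409 + 414) - 3089 = 1823 - 3089 = -1266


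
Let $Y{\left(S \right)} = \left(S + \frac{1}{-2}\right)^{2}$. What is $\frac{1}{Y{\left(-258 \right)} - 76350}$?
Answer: $- \frac{4}{38111} \approx -0.00010496$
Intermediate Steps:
$Y{\left(S \right)} = \left(- \frac{1}{2} + S\right)^{2}$ ($Y{\left(S \right)} = \left(S - \frac{1}{2}\right)^{2} = \left(- \frac{1}{2} + S\right)^{2}$)
$\frac{1}{Y{\left(-258 \right)} - 76350} = \frac{1}{\frac{\left(-1 + 2 \left(-258\right)\right)^{2}}{4} - 76350} = \frac{1}{\frac{\left(-1 - 516\right)^{2}}{4} - 76350} = \frac{1}{\frac{\left(-517\right)^{2}}{4} - 76350} = \frac{1}{\frac{1}{4} \cdot 267289 - 76350} = \frac{1}{\frac{267289}{4} - 76350} = \frac{1}{- \frac{38111}{4}} = - \frac{4}{38111}$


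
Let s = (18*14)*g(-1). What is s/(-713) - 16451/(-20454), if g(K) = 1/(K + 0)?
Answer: 16883971/14583702 ≈ 1.1577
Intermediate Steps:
g(K) = 1/K
s = -252 (s = (18*14)/(-1) = 252*(-1) = -252)
s/(-713) - 16451/(-20454) = -252/(-713) - 16451/(-20454) = -252*(-1/713) - 16451*(-1/20454) = 252/713 + 16451/20454 = 16883971/14583702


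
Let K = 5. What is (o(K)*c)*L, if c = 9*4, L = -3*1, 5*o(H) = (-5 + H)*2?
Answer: 0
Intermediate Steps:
o(H) = -2 + 2*H/5 (o(H) = ((-5 + H)*2)/5 = (-10 + 2*H)/5 = -2 + 2*H/5)
L = -3
c = 36
(o(K)*c)*L = ((-2 + (2/5)*5)*36)*(-3) = ((-2 + 2)*36)*(-3) = (0*36)*(-3) = 0*(-3) = 0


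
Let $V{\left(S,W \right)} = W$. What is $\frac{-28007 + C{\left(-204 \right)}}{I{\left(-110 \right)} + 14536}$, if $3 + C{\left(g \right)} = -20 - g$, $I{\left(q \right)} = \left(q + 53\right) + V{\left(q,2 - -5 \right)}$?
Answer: $- \frac{13913}{7243} \approx -1.9209$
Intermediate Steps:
$I{\left(q \right)} = 60 + q$ ($I{\left(q \right)} = \left(q + 53\right) + \left(2 - -5\right) = \left(53 + q\right) + \left(2 + 5\right) = \left(53 + q\right) + 7 = 60 + q$)
$C{\left(g \right)} = -23 - g$ ($C{\left(g \right)} = -3 - \left(20 + g\right) = -23 - g$)
$\frac{-28007 + C{\left(-204 \right)}}{I{\left(-110 \right)} + 14536} = \frac{-28007 - -181}{\left(60 - 110\right) + 14536} = \frac{-28007 + \left(-23 + 204\right)}{-50 + 14536} = \frac{-28007 + 181}{14486} = \left(-27826\right) \frac{1}{14486} = - \frac{13913}{7243}$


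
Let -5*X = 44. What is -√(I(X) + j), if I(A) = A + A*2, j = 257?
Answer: -√5765/5 ≈ -15.186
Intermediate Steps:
X = -44/5 (X = -⅕*44 = -44/5 ≈ -8.8000)
I(A) = 3*A (I(A) = A + 2*A = 3*A)
-√(I(X) + j) = -√(3*(-44/5) + 257) = -√(-132/5 + 257) = -√(1153/5) = -√5765/5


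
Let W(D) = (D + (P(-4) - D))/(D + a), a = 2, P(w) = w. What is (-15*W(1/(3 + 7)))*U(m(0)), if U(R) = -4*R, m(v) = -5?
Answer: 4000/7 ≈ 571.43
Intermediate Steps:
W(D) = -4/(2 + D) (W(D) = (D + (-4 - D))/(D + 2) = -4/(2 + D))
(-15*W(1/(3 + 7)))*U(m(0)) = (-(-60)/(2 + 1/(3 + 7)))*(-4*(-5)) = -(-60)/(2 + 1/10)*20 = -(-60)/(2 + ⅒)*20 = -(-60)/21/10*20 = -(-60)*10/21*20 = -15*(-40/21)*20 = (200/7)*20 = 4000/7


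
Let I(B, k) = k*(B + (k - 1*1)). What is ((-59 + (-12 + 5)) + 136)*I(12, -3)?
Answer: -1680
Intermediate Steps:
I(B, k) = k*(-1 + B + k) (I(B, k) = k*(B + (k - 1)) = k*(B + (-1 + k)) = k*(-1 + B + k))
((-59 + (-12 + 5)) + 136)*I(12, -3) = ((-59 + (-12 + 5)) + 136)*(-3*(-1 + 12 - 3)) = ((-59 - 7) + 136)*(-3*8) = (-66 + 136)*(-24) = 70*(-24) = -1680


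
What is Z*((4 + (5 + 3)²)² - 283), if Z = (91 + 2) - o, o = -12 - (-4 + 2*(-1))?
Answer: 429759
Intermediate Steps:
o = -6 (o = -12 - (-4 - 2) = -12 - 1*(-6) = -12 + 6 = -6)
Z = 99 (Z = (91 + 2) - 1*(-6) = 93 + 6 = 99)
Z*((4 + (5 + 3)²)² - 283) = 99*((4 + (5 + 3)²)² - 283) = 99*((4 + 8²)² - 283) = 99*((4 + 64)² - 283) = 99*(68² - 283) = 99*(4624 - 283) = 99*4341 = 429759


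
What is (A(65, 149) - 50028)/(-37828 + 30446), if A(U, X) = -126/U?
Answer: 1625973/239915 ≈ 6.7773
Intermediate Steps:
(A(65, 149) - 50028)/(-37828 + 30446) = (-126/65 - 50028)/(-37828 + 30446) = (-126*1/65 - 50028)/(-7382) = (-126/65 - 50028)*(-1/7382) = -3251946/65*(-1/7382) = 1625973/239915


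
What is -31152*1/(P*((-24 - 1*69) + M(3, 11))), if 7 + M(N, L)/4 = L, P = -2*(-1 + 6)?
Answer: -1416/35 ≈ -40.457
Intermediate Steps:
P = -10 (P = -2*5 = -10)
M(N, L) = -28 + 4*L
-31152*1/(P*((-24 - 1*69) + M(3, 11))) = -31152*(-1/(10*((-24 - 1*69) + (-28 + 4*11)))) = -31152*(-1/(10*((-24 - 69) + (-28 + 44)))) = -31152*(-1/(10*(-93 + 16))) = -31152/((-77*(-10))) = -31152/770 = -31152*1/770 = -1416/35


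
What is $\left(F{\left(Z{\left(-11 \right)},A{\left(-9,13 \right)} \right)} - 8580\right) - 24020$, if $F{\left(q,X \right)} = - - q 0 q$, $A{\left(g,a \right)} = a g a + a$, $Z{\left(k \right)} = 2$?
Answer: $-32600$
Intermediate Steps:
$A{\left(g,a \right)} = a + g a^{2}$ ($A{\left(g,a \right)} = g a^{2} + a = a + g a^{2}$)
$F{\left(q,X \right)} = 0$ ($F{\left(q,X \right)} = - 0 q = \left(-1\right) 0 = 0$)
$\left(F{\left(Z{\left(-11 \right)},A{\left(-9,13 \right)} \right)} - 8580\right) - 24020 = \left(0 - 8580\right) - 24020 = -8580 - 24020 = -32600$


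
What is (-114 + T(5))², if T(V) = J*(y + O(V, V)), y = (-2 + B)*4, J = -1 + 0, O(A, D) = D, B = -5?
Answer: 8281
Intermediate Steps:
J = -1
y = -28 (y = (-2 - 5)*4 = -7*4 = -28)
T(V) = 28 - V (T(V) = -(-28 + V) = 28 - V)
(-114 + T(5))² = (-114 + (28 - 1*5))² = (-114 + (28 - 5))² = (-114 + 23)² = (-91)² = 8281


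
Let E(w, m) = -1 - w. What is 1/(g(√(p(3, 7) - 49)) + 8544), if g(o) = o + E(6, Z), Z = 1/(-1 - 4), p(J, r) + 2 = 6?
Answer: 8537/72880414 - 3*I*√5/72880414 ≈ 0.00011714 - 9.2044e-8*I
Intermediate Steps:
p(J, r) = 4 (p(J, r) = -2 + 6 = 4)
Z = -⅕ (Z = 1/(-5) = -⅕ ≈ -0.20000)
g(o) = -7 + o (g(o) = o + (-1 - 1*6) = o + (-1 - 6) = o - 7 = -7 + o)
1/(g(√(p(3, 7) - 49)) + 8544) = 1/((-7 + √(4 - 49)) + 8544) = 1/((-7 + √(-45)) + 8544) = 1/((-7 + 3*I*√5) + 8544) = 1/(8537 + 3*I*√5)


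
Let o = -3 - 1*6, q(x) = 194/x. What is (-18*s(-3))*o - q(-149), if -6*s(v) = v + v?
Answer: 24332/149 ≈ 163.30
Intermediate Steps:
s(v) = -v/3 (s(v) = -(v + v)/6 = -v/3)
o = -9 (o = -3 - 6 = -9)
(-18*s(-3))*o - q(-149) = -(-6)*(-3)*(-9) - 194/(-149) = -18*1*(-9) - 194*(-1)/149 = -18*(-9) - 1*(-194/149) = 162 + 194/149 = 24332/149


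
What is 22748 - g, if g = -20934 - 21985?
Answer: 65667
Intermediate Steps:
g = -42919
22748 - g = 22748 - 1*(-42919) = 22748 + 42919 = 65667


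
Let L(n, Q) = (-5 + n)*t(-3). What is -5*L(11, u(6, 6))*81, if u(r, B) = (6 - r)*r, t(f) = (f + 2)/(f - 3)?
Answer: -405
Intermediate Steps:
t(f) = (2 + f)/(-3 + f)
u(r, B) = r*(6 - r)
L(n, Q) = -⅚ + n/6 (L(n, Q) = (-5 + n)*((2 - 3)/(-3 - 3)) = (-5 + n)*(-1/(-6)) = (-5 + n)*(-⅙*(-1)) = (-5 + n)*(⅙) = -⅚ + n/6)
-5*L(11, u(6, 6))*81 = -5*(-⅚ + (⅙)*11)*81 = -5*(-⅚ + 11/6)*81 = -5*1*81 = -5*81 = -405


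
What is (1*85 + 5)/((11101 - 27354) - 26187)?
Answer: -9/4244 ≈ -0.0021206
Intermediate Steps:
(1*85 + 5)/((11101 - 27354) - 26187) = (85 + 5)/(-16253 - 26187) = 90/(-42440) = 90*(-1/42440) = -9/4244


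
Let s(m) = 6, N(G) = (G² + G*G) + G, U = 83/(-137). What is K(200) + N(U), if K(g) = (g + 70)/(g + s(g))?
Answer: 2781736/1933207 ≈ 1.4389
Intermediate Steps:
U = -83/137 (U = 83*(-1/137) = -83/137 ≈ -0.60584)
N(G) = G + 2*G² (N(G) = (G² + G²) + G = 2*G² + G = G + 2*G²)
K(g) = (70 + g)/(6 + g) (K(g) = (g + 70)/(g + 6) = (70 + g)/(6 + g))
K(200) + N(U) = (70 + 200)/(6 + 200) - 83*(1 + 2*(-83/137))/137 = 270/206 - 83*(1 - 166/137)/137 = (1/206)*270 - 83/137*(-29/137) = 135/103 + 2407/18769 = 2781736/1933207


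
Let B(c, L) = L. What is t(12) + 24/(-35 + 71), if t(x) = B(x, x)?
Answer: 38/3 ≈ 12.667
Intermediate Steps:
t(x) = x
t(12) + 24/(-35 + 71) = 12 + 24/(-35 + 71) = 12 + 24/36 = 12 + 24*(1/36) = 12 + 2/3 = 38/3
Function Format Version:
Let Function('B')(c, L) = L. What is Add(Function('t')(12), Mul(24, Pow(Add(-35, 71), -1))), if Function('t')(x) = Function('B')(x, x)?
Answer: Rational(38, 3) ≈ 12.667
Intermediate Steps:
Function('t')(x) = x
Add(Function('t')(12), Mul(24, Pow(Add(-35, 71), -1))) = Add(12, Mul(24, Pow(Add(-35, 71), -1))) = Add(12, Mul(24, Pow(36, -1))) = Add(12, Mul(24, Rational(1, 36))) = Add(12, Rational(2, 3)) = Rational(38, 3)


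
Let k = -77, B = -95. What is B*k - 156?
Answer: 7159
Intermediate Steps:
B*k - 156 = -95*(-77) - 156 = 7315 - 156 = 7159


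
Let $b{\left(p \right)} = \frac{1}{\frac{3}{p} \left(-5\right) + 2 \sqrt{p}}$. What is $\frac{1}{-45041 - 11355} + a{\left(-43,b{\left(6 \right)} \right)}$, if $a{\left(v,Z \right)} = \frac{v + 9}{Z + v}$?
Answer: $\frac{5834712537}{7354884340} + \frac{272 \sqrt{6}}{130415} \approx 0.79842$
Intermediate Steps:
$b{\left(p \right)} = \frac{1}{- \frac{15}{p} + 2 \sqrt{p}}$
$a{\left(v,Z \right)} = \frac{9 + v}{Z + v}$
$\frac{1}{-45041 - 11355} + a{\left(-43,b{\left(6 \right)} \right)} = \frac{1}{-45041 - 11355} + \frac{9 - 43}{\frac{6}{-15 + 2 \cdot 6^{\frac{3}{2}}} - 43} = \frac{1}{-56396} + \frac{1}{\frac{6}{-15 + 2 \cdot 6 \sqrt{6}} - 43} \left(-34\right) = - \frac{1}{56396} + \frac{1}{\frac{6}{-15 + 12 \sqrt{6}} - 43} \left(-34\right) = - \frac{1}{56396} + \frac{1}{-43 + \frac{6}{-15 + 12 \sqrt{6}}} \left(-34\right) = - \frac{1}{56396} - \frac{34}{-43 + \frac{6}{-15 + 12 \sqrt{6}}}$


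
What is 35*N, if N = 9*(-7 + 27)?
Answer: 6300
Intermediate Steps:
N = 180 (N = 9*20 = 180)
35*N = 35*180 = 6300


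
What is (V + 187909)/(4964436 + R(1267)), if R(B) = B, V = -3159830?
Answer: -2971921/4965703 ≈ -0.59849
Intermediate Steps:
(V + 187909)/(4964436 + R(1267)) = (-3159830 + 187909)/(4964436 + 1267) = -2971921/4965703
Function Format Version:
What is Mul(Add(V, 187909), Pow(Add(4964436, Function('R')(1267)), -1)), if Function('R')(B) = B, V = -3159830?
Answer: Rational(-2971921, 4965703) ≈ -0.59849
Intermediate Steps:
Mul(Add(V, 187909), Pow(Add(4964436, Function('R')(1267)), -1)) = Mul(Add(-3159830, 187909), Pow(Add(4964436, 1267), -1)) = Mul(-2971921, Pow(4965703, -1)) = Mul(-2971921, Rational(1, 4965703)) = Rational(-2971921, 4965703)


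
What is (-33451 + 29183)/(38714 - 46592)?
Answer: 2134/3939 ≈ 0.54176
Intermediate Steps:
(-33451 + 29183)/(38714 - 46592) = -4268/(-7878) = -4268*(-1/7878) = 2134/3939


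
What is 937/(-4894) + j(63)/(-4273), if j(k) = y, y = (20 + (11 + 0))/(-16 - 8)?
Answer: -47969755/250944744 ≈ -0.19116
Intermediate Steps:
y = -31/24 (y = (20 + 11)/(-24) = 31*(-1/24) = -31/24 ≈ -1.2917)
j(k) = -31/24
937/(-4894) + j(63)/(-4273) = 937/(-4894) - 31/24/(-4273) = 937*(-1/4894) - 31/24*(-1/4273) = -937/4894 + 31/102552 = -47969755/250944744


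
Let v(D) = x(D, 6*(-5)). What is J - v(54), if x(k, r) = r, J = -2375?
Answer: -2345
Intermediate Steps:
v(D) = -30 (v(D) = 6*(-5) = -30)
J - v(54) = -2375 - 1*(-30) = -2375 + 30 = -2345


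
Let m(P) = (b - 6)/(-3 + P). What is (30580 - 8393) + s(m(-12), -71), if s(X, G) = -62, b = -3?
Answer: 22125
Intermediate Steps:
m(P) = -9/(-3 + P) (m(P) = (-3 - 6)/(-3 + P) = -9/(-3 + P))
(30580 - 8393) + s(m(-12), -71) = (30580 - 8393) - 62 = 22187 - 62 = 22125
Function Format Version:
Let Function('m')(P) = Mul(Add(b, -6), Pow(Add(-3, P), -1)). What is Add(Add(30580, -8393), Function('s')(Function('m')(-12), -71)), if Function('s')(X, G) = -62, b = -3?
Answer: 22125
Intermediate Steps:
Function('m')(P) = Mul(-9, Pow(Add(-3, P), -1)) (Function('m')(P) = Mul(Add(-3, -6), Pow(Add(-3, P), -1)) = Mul(-9, Pow(Add(-3, P), -1)))
Add(Add(30580, -8393), Function('s')(Function('m')(-12), -71)) = Add(Add(30580, -8393), -62) = Add(22187, -62) = 22125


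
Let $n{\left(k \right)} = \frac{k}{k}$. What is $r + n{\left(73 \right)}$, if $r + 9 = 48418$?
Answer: $48410$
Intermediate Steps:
$r = 48409$ ($r = -9 + 48418 = 48409$)
$n{\left(k \right)} = 1$
$r + n{\left(73 \right)} = 48409 + 1 = 48410$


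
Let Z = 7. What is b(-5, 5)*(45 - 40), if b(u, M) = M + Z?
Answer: 60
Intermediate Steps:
b(u, M) = 7 + M (b(u, M) = M + 7 = 7 + M)
b(-5, 5)*(45 - 40) = (7 + 5)*(45 - 40) = 12*5 = 60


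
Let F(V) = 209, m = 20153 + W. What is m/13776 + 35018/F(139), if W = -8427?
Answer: 5912911/35112 ≈ 168.40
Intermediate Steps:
m = 11726 (m = 20153 - 8427 = 11726)
m/13776 + 35018/F(139) = 11726/13776 + 35018/209 = 11726*(1/13776) + 35018*(1/209) = 143/168 + 35018/209 = 5912911/35112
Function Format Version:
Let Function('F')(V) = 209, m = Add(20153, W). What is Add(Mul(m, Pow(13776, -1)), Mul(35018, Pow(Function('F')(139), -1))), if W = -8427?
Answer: Rational(5912911, 35112) ≈ 168.40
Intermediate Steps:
m = 11726 (m = Add(20153, -8427) = 11726)
Add(Mul(m, Pow(13776, -1)), Mul(35018, Pow(Function('F')(139), -1))) = Add(Mul(11726, Pow(13776, -1)), Mul(35018, Pow(209, -1))) = Add(Mul(11726, Rational(1, 13776)), Mul(35018, Rational(1, 209))) = Add(Rational(143, 168), Rational(35018, 209)) = Rational(5912911, 35112)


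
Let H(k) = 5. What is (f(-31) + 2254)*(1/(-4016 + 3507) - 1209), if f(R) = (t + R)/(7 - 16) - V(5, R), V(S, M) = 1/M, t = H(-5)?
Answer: -387494353142/142011 ≈ -2.7286e+6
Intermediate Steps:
t = 5
f(R) = -5/9 - 1/R - R/9 (f(R) = (5 + R)/(7 - 16) - 1/R = (5 + R)/(-9) - 1/R = (5 + R)*(-1/9) - 1/R = (-5/9 - R/9) - 1/R = -5/9 - 1/R - R/9)
(f(-31) + 2254)*(1/(-4016 + 3507) - 1209) = ((1/9)*(-9 - 31*(-5 - 1*(-31)))/(-31) + 2254)*(1/(-4016 + 3507) - 1209) = ((1/9)*(-1/31)*(-9 - 31*(-5 + 31)) + 2254)*(1/(-509) - 1209) = ((1/9)*(-1/31)*(-9 - 31*26) + 2254)*(-1/509 - 1209) = ((1/9)*(-1/31)*(-9 - 806) + 2254)*(-615382/509) = ((1/9)*(-1/31)*(-815) + 2254)*(-615382/509) = (815/279 + 2254)*(-615382/509) = (629681/279)*(-615382/509) = -387494353142/142011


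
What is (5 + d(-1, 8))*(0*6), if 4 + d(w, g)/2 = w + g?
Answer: 0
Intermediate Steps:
d(w, g) = -8 + 2*g + 2*w (d(w, g) = -8 + 2*(w + g) = -8 + 2*(g + w) = -8 + (2*g + 2*w) = -8 + 2*g + 2*w)
(5 + d(-1, 8))*(0*6) = (5 + (-8 + 2*8 + 2*(-1)))*(0*6) = (5 + (-8 + 16 - 2))*0 = (5 + 6)*0 = 11*0 = 0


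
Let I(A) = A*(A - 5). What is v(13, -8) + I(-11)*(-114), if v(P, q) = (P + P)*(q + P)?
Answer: -19934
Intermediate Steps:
I(A) = A*(-5 + A)
v(P, q) = 2*P*(P + q) (v(P, q) = (2*P)*(P + q) = 2*P*(P + q))
v(13, -8) + I(-11)*(-114) = 2*13*(13 - 8) - 11*(-5 - 11)*(-114) = 2*13*5 - 11*(-16)*(-114) = 130 + 176*(-114) = 130 - 20064 = -19934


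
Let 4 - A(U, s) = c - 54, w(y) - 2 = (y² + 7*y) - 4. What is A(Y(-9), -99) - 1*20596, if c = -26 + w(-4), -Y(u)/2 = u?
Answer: -20498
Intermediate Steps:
Y(u) = -2*u
w(y) = -2 + y² + 7*y (w(y) = 2 + ((y² + 7*y) - 4) = 2 + (-4 + y² + 7*y) = -2 + y² + 7*y)
c = -40 (c = -26 + (-2 + (-4)² + 7*(-4)) = -26 + (-2 + 16 - 28) = -26 - 14 = -40)
A(U, s) = 98 (A(U, s) = 4 - (-40 - 54) = 4 - 1*(-94) = 4 + 94 = 98)
A(Y(-9), -99) - 1*20596 = 98 - 1*20596 = 98 - 20596 = -20498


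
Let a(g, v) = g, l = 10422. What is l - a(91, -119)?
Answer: 10331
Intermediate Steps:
l - a(91, -119) = 10422 - 1*91 = 10422 - 91 = 10331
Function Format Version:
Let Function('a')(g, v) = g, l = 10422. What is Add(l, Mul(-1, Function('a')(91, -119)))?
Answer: 10331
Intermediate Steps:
Add(l, Mul(-1, Function('a')(91, -119))) = Add(10422, Mul(-1, 91)) = Add(10422, -91) = 10331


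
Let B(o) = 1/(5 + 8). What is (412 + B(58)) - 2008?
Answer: -20747/13 ≈ -1595.9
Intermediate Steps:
B(o) = 1/13
(412 + B(58)) - 2008 = (412 + 1/13) - 2008 = 5357/13 - 2008 = -20747/13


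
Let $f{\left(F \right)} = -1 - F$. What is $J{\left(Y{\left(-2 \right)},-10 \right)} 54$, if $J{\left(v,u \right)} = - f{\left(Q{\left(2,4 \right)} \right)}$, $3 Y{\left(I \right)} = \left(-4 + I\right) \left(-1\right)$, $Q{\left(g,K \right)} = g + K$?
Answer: $378$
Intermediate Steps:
$Q{\left(g,K \right)} = K + g$
$Y{\left(I \right)} = \frac{4}{3} - \frac{I}{3}$ ($Y{\left(I \right)} = \frac{\left(-4 + I\right) \left(-1\right)}{3} = \frac{4 - I}{3} = \frac{4}{3} - \frac{I}{3}$)
$J{\left(v,u \right)} = 7$ ($J{\left(v,u \right)} = - (-1 - \left(4 + 2\right)) = - (-1 - 6) = \left(-1\right) \left(-7\right) = 7$)
$J{\left(Y{\left(-2 \right)},-10 \right)} 54 = 7 \cdot 54 = 378$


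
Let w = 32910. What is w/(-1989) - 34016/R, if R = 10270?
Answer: -5200558/261885 ≈ -19.858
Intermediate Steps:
w/(-1989) - 34016/R = 32910/(-1989) - 34016/10270 = 32910*(-1/1989) - 34016*1/10270 = -10970/663 - 17008/5135 = -5200558/261885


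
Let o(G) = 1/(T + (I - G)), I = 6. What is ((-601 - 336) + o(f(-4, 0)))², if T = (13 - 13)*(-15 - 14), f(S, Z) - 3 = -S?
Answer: 879844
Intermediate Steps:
f(S, Z) = 3 - S
T = 0 (T = 0*(-29) = 0)
o(G) = 1/(6 - G) (o(G) = 1/(0 + (6 - G)) = 1/(6 - G))
((-601 - 336) + o(f(-4, 0)))² = ((-601 - 336) + 1/(6 - (3 - 1*(-4))))² = (-937 + 1/(6 - (3 + 4)))² = (-937 + 1/(6 - 1*7))² = (-937 + 1/(6 - 7))² = (-937 + 1/(-1))² = (-937 - 1)² = (-938)² = 879844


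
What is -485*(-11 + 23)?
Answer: -5820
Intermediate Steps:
-485*(-11 + 23) = -485*12 = -5820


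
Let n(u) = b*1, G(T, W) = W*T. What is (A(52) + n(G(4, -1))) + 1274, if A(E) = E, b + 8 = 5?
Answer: 1323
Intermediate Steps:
b = -3 (b = -8 + 5 = -3)
G(T, W) = T*W
n(u) = -3 (n(u) = -3*1 = -3)
(A(52) + n(G(4, -1))) + 1274 = (52 - 3) + 1274 = 49 + 1274 = 1323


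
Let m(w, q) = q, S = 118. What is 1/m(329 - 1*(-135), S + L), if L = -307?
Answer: -1/189 ≈ -0.0052910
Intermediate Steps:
1/m(329 - 1*(-135), S + L) = 1/(118 - 307) = 1/(-189) = -1/189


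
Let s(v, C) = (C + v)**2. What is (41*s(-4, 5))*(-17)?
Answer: -697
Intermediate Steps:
(41*s(-4, 5))*(-17) = (41*(5 - 4)**2)*(-17) = (41*1**2)*(-17) = (41*1)*(-17) = 41*(-17) = -697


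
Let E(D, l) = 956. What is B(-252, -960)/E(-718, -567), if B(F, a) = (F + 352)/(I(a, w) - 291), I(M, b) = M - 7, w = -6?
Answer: -25/300662 ≈ -8.3150e-5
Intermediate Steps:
I(M, b) = -7 + M
B(F, a) = (352 + F)/(-298 + a) (B(F, a) = (F + 352)/((-7 + a) - 291) = (352 + F)/(-298 + a))
B(-252, -960)/E(-718, -567) = ((352 - 252)/(-298 - 960))/956 = (100/(-1258))*(1/956) = -1/1258*100*(1/956) = -50/629*1/956 = -25/300662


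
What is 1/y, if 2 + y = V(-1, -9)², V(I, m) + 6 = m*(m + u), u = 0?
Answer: 1/5623 ≈ 0.00017784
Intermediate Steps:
V(I, m) = -6 + m² (V(I, m) = -6 + m*(m + 0) = -6 + m*m = -6 + m²)
y = 5623 (y = -2 + (-6 + (-9)²)² = -2 + (-6 + 81)² = -2 + 75² = -2 + 5625 = 5623)
1/y = 1/5623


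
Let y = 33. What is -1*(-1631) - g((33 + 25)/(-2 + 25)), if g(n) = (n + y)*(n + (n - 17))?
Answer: 1087474/529 ≈ 2055.7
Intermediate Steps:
g(n) = (-17 + 2*n)*(33 + n) (g(n) = (n + 33)*(n + (n - 17)) = (33 + n)*(n + (-17 + n)) = (33 + n)*(-17 + 2*n) = (-17 + 2*n)*(33 + n))
-1*(-1631) - g((33 + 25)/(-2 + 25)) = -1*(-1631) - (-561 + 2*((33 + 25)/(-2 + 25))**2 + 49*((33 + 25)/(-2 + 25))) = 1631 - (-561 + 2*(58/23)**2 + 49*(58/23)) = 1631 - (-561 + 2*(3364/529) + 2842/23) = 1631 - (-561 + 6728/529 + 2842/23) = 1631 - 1*(-224675/529) = 1631 + 224675/529 = 1087474/529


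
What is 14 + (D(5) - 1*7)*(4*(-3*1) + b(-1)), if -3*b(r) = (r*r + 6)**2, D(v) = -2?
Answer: 269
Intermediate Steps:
b(r) = -(6 + r**2)**2/3 (b(r) = -(r*r + 6)**2/3 = -(r**2 + 6)**2/3 = -(6 + r**2)**2/3)
14 + (D(5) - 1*7)*(4*(-3*1) + b(-1)) = 14 + (-2 - 1*7)*(4*(-3*1) - (6 + (-1)**2)**2/3) = 14 + (-2 - 7)*(4*(-3) - (6 + 1)**2/3) = 14 - 9*(-12 - 1/3*7**2) = 14 - 9*(-12 - 1/3*49) = 14 - 9*(-12 - 49/3) = 14 - 9*(-85/3) = 14 + 255 = 269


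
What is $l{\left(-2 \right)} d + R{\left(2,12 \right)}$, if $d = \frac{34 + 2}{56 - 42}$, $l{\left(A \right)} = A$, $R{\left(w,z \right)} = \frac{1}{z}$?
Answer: $- \frac{425}{84} \approx -5.0595$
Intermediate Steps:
$d = \frac{18}{7}$ ($d = \frac{36}{14} = 36 \cdot \frac{1}{14} = \frac{18}{7} \approx 2.5714$)
$l{\left(-2 \right)} d + R{\left(2,12 \right)} = \left(-2\right) \frac{18}{7} + \frac{1}{12} = - \frac{36}{7} + \frac{1}{12} = - \frac{425}{84}$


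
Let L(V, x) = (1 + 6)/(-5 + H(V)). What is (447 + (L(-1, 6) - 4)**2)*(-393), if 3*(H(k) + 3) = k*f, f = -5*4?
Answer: -3348753/16 ≈ -2.0930e+5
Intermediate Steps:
f = -20
H(k) = -3 - 20*k/3 (H(k) = -3 + (k*(-20))/3 = -3 + (-20*k)/3 = -3 - 20*k/3)
L(V, x) = 7/(-8 - 20*V/3) (L(V, x) = (1 + 6)/(-5 + (-3 - 20*V/3)) = 7/(-8 - 20*V/3))
(447 + (L(-1, 6) - 4)**2)*(-393) = (447 + (-21/(24 + 20*(-1)) - 4)**2)*(-393) = (447 + (-21/(24 - 20) - 4)**2)*(-393) = (447 + (-21/4 - 4)**2)*(-393) = (447 + (-37/4)**2)*(-393) = (447 + 1369/16)*(-393) = (8521/16)*(-393) = -3348753/16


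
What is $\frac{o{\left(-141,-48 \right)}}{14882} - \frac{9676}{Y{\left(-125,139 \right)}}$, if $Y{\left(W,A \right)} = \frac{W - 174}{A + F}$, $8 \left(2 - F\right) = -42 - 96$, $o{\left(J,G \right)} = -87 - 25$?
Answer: $\frac{1627691909}{317837} \approx 5121.2$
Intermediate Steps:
$o{\left(J,G \right)} = -112$ ($o{\left(J,G \right)} = -87 - 25 = -112$)
$F = \frac{77}{4}$ ($F = 2 - \frac{-42 - 96}{8} = 2 - - \frac{69}{4} = 2 + \frac{69}{4} = \frac{77}{4} \approx 19.25$)
$Y{\left(W,A \right)} = \frac{-174 + W}{\frac{77}{4} + A}$ ($Y{\left(W,A \right)} = \frac{W - 174}{A + \frac{77}{4}} = \frac{-174 + W}{\frac{77}{4} + A}$)
$\frac{o{\left(-141,-48 \right)}}{14882} - \frac{9676}{Y{\left(-125,139 \right)}} = - \frac{112}{14882} - \frac{9676}{4 \frac{1}{77 + 4 \cdot 139} \left(-174 - 125\right)} = \left(-112\right) \frac{1}{14882} - \frac{9676}{4 \frac{1}{77 + 556} \left(-299\right)} = - \frac{8}{1063} - \frac{9676}{4 \cdot \frac{1}{633} \left(-299\right)} = - \frac{8}{1063} - \frac{9676}{- \frac{1196}{633}} = - \frac{8}{1063} - - \frac{1531227}{299} = - \frac{8}{1063} + \frac{1531227}{299} = \frac{1627691909}{317837}$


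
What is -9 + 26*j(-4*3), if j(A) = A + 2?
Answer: -269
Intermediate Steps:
j(A) = 2 + A
-9 + 26*j(-4*3) = -9 + 26*(2 - 4*3) = -9 + 26*(2 - 12) = -9 + 26*(-10) = -9 - 260 = -269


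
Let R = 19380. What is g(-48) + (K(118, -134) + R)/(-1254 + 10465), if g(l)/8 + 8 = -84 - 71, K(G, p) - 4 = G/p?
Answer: -803447979/617137 ≈ -1301.9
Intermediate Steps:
K(G, p) = 4 + G/p
g(l) = -1304 (g(l) = -64 + 8*(-84 - 71) = -64 + 8*(-155) = -64 - 1240 = -1304)
g(-48) + (K(118, -134) + R)/(-1254 + 10465) = -1304 + ((4 + 118/(-134)) + 19380)/(-1254 + 10465) = -1304 + ((4 + 118*(-1/134)) + 19380)/9211 = -1304 + ((4 - 59/67) + 19380)*(1/9211) = -1304 + (209/67 + 19380)*(1/9211) = -1304 + (1298669/67)*(1/9211) = -1304 + 1298669/617137 = -803447979/617137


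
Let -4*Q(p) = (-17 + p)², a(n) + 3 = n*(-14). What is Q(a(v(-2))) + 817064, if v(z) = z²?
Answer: 815620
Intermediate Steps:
a(n) = -3 - 14*n (a(n) = -3 + n*(-14) = -3 - 14*n)
Q(p) = -(-17 + p)²/4
Q(a(v(-2))) + 817064 = -(-17 + (-3 - 14*(-2)²))²/4 + 817064 = -(-17 + (-3 - 14*4))²/4 + 817064 = -(-17 + (-3 - 56))²/4 + 817064 = -(-17 - 59)²/4 + 817064 = -¼*(-76)² + 817064 = -¼*5776 + 817064 = -1444 + 817064 = 815620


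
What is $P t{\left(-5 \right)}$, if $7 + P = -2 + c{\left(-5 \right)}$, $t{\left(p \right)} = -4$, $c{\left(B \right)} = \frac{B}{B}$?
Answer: $32$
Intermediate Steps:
$c{\left(B \right)} = 1$
$P = -8$ ($P = -7 + \left(-2 + 1\right) = -7 - 1 = -8$)
$P t{\left(-5 \right)} = \left(-8\right) \left(-4\right) = 32$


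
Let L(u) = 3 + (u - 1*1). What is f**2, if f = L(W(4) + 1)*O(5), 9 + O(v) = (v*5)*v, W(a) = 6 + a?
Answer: 2274064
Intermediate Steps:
O(v) = -9 + 5*v**2 (O(v) = -9 + (v*5)*v = -9 + (5*v)*v = -9 + 5*v**2)
L(u) = 2 + u (L(u) = 3 + (u - 1) = 3 + (-1 + u) = 2 + u)
f = 1508 (f = (2 + ((6 + 4) + 1))*(-9 + 5*5**2) = (2 + (10 + 1))*(-9 + 5*25) = (2 + 11)*(-9 + 125) = 13*116 = 1508)
f**2 = 1508**2 = 2274064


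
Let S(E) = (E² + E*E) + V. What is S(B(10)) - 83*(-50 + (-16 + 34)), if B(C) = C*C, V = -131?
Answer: 22525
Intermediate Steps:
B(C) = C²
S(E) = -131 + 2*E² (S(E) = (E² + E*E) - 131 = (E² + E²) - 131 = 2*E² - 131 = -131 + 2*E²)
S(B(10)) - 83*(-50 + (-16 + 34)) = (-131 + 2*(10²)²) - 83*(-50 + (-16 + 34)) = (-131 + 2*100²) - 83*(-50 + 18) = (-131 + 2*10000) - 83*(-32) = (-131 + 20000) + 2656 = 19869 + 2656 = 22525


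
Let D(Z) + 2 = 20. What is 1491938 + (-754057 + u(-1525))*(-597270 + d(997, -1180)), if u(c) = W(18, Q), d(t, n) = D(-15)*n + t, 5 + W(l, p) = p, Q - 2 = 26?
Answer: 465627289380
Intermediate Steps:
Q = 28 (Q = 2 + 26 = 28)
D(Z) = 18 (D(Z) = -2 + 20 = 18)
W(l, p) = -5 + p
d(t, n) = t + 18*n (d(t, n) = 18*n + t = t + 18*n)
u(c) = 23 (u(c) = -5 + 28 = 23)
1491938 + (-754057 + u(-1525))*(-597270 + d(997, -1180)) = 1491938 + (-754057 + 23)*(-597270 + (997 + 18*(-1180))) = 1491938 - 754034*(-597270 + (997 - 21240)) = 1491938 - 754034*(-597270 - 20243) = 1491938 - 754034*(-617513) = 1491938 + 465625797442 = 465627289380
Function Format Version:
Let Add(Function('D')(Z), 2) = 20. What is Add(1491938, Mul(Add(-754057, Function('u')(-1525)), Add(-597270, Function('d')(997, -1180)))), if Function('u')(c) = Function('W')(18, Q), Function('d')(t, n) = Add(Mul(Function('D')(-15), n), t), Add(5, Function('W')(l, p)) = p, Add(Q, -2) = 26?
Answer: 465627289380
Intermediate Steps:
Q = 28 (Q = Add(2, 26) = 28)
Function('D')(Z) = 18 (Function('D')(Z) = Add(-2, 20) = 18)
Function('W')(l, p) = Add(-5, p)
Function('d')(t, n) = Add(t, Mul(18, n)) (Function('d')(t, n) = Add(Mul(18, n), t) = Add(t, Mul(18, n)))
Function('u')(c) = 23 (Function('u')(c) = Add(-5, 28) = 23)
Add(1491938, Mul(Add(-754057, Function('u')(-1525)), Add(-597270, Function('d')(997, -1180)))) = Add(1491938, Mul(Add(-754057, 23), Add(-597270, Add(997, Mul(18, -1180))))) = Add(1491938, Mul(-754034, Add(-597270, Add(997, -21240)))) = Add(1491938, Mul(-754034, Add(-597270, -20243))) = Add(1491938, Mul(-754034, -617513)) = Add(1491938, 465625797442) = 465627289380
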